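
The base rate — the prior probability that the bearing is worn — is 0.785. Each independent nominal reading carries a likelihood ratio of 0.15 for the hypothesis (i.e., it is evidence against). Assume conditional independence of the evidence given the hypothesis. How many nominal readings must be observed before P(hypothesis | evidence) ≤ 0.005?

Prior odds: 0.785 ÷ 0.215 = 157/43.
Likelihood ratio per nominal reading = 0.15.
Target odds: 0.005 ÷ 0.995 = 1/199.
Require 0.15ⁿ ≤ 1/199 ÷ (157/43) = 43/31243.
0.15³ = 0.003375 is still above 43/31243 but 0.15⁴ = 81/160000 is at or below it, so n = 4.

4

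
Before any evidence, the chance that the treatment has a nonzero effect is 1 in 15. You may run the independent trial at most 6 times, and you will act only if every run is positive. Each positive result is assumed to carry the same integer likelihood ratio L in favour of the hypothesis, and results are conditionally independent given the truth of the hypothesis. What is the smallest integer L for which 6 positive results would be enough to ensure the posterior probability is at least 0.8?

2

Prior odds = (1/15)/(14/15) = 1/14.
Target odds = 0.8/0.2 = 4.
Need L⁶ ≥ 4 ÷ (1/14) = 56.
1⁶ = 1 < 56 ≤ 64 = 2⁶, so L = 2.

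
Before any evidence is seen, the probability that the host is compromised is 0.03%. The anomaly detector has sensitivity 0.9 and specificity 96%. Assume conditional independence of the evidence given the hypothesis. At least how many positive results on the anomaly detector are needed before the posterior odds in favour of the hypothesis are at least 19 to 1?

4

Prior odds = 0.0003/0.9997 = 3/9997.
False-positive rate = 1 − 0.96 = 0.04; likelihood ratio of a positive = 0.9/0.04 = 22.5.
Target odds = 19.
Need (3/9997) × 22.5ⁿ ≥ 19, i.e. 22.5ⁿ ≥ 189943/3.
22.5³ = 11390.625 falls short of 189943/3 but 22.5⁴ = 256289.0625 reaches it, so n = 4.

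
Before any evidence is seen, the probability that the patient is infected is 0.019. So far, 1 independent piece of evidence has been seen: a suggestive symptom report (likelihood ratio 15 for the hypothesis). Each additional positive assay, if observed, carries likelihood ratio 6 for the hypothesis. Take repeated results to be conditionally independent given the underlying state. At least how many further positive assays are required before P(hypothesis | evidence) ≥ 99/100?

4

Prior odds = 0.019/0.981 = 19/981.
Bayes factor of the evidence already in hand = 15.
Odds after that evidence = (19/981) × 15 = 95/327.
Target odds = 0.99/0.01 = 99.
Need 6ⁿ ≥ 99 ÷ (95/327) = 32373/95.
6³ = 216 falls short of 32373/95 but 6⁴ = 1296 reaches it, so n = 4.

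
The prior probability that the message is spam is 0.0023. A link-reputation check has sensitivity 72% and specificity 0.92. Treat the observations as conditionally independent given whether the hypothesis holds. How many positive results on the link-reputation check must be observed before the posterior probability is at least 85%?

Prior odds = 0.0023/0.9977 = 23/9977.
False-positive rate = 1 − 0.92 = 0.08; likelihood ratio of a positive = 0.72/0.08 = 9.
Target posterior odds = 0.85/0.15 = 17/3.
Need (23/9977) × 9ⁿ ≥ 17/3, i.e. 9ⁿ ≥ 169609/69.
9³ = 729 falls short of 169609/69 but 9⁴ = 6561 reaches it, so n = 4.

4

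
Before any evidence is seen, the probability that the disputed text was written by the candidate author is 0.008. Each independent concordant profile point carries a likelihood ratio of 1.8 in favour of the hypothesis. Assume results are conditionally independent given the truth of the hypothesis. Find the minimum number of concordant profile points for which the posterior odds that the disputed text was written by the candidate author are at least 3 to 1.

Prior odds: 0.008 ÷ 0.992 = 1/124.
Likelihood ratio per concordant profile point = 1.8.
Target odds = 3.
Require 1.8ⁿ ≥ 3 ÷ (1/124) = 372.
1.8¹⁰ ≈357.047 falls short of 372 but 1.8¹¹ ≈642.684 reaches it, so n = 11.

11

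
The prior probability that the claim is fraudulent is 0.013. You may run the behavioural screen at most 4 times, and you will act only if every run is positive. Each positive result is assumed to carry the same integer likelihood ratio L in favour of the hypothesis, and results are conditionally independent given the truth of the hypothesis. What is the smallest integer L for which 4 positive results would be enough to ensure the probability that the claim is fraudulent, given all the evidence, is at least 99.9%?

Prior odds = 0.013/0.987 = 13/987.
Target odds = 0.999/0.001 = 999.
Need L⁴ ≥ 999 ÷ (13/987) = 986013/13.
16⁴ = 65536 < 986013/13 ≤ 83521 = 17⁴, so L = 17.

17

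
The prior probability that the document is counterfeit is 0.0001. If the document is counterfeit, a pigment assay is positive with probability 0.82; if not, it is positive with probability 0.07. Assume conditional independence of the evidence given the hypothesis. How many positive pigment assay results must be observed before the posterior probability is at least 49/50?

Prior odds = 0.0001/0.9999 = 1/9999.
Likelihood ratio of a positive = 0.82/0.07 = 82/7.
Target odds: 0.98 ÷ 0.02 = 49.
Need (1/9999) × (82/7)ⁿ ≥ 49, i.e. (82/7)ⁿ ≥ 489951.
(82/7)⁵ ≈220587 falls short of 489951 but (82/7)⁶ ≈2.58401e+06 reaches it, so n = 6.

6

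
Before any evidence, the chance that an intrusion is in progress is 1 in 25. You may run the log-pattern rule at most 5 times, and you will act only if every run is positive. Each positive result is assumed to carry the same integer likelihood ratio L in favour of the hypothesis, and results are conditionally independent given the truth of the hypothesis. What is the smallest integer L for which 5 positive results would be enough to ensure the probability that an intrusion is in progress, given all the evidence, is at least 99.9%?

8

Prior odds = 0.04/0.96 = 1/24.
Target odds = 0.999/0.001 = 999.
Need L⁵ ≥ 999 ÷ (1/24) = 23976.
7⁵ = 16807 < 23976 ≤ 32768 = 8⁵, so L = 8.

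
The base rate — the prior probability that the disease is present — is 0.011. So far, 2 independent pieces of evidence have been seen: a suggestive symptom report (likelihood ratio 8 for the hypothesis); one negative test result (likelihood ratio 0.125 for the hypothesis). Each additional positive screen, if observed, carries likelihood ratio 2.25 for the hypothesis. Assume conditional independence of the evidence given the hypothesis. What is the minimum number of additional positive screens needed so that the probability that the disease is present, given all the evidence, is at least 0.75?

Prior odds = 0.011/0.989 = 11/989.
Combined Bayes factor of the evidence already in hand = 8 × 0.125 = 1.
Odds after that evidence = (11/989) × 1 = 11/989.
Target odds = 0.75/0.25 = 3.
Need 2.25ⁿ ≥ 3 ÷ (11/989) = 2967/11.
2.25⁶ = 531441/4096 falls short of 2967/11 but 2.25⁷ = 4782969/16384 reaches it, so n = 7.

7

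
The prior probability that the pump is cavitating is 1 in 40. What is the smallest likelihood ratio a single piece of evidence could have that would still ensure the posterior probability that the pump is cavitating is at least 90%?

Prior odds = 0.025/0.975 = 1/39.
Target odds = 0.9/0.1 = 9.
Required Bayes factor = 9 ÷ (1/39) = 351.

351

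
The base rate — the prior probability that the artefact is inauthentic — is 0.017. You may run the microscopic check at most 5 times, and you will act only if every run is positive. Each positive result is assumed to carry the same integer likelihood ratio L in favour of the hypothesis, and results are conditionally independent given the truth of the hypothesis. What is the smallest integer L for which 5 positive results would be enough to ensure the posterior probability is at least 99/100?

Prior odds = 0.017/0.983 = 17/983.
Target odds = 0.99/0.01 = 99.
Need L⁵ ≥ 99 ÷ (17/983) = 97317/17.
5⁵ = 3125 < 97317/17 ≤ 7776 = 6⁵, so L = 6.

6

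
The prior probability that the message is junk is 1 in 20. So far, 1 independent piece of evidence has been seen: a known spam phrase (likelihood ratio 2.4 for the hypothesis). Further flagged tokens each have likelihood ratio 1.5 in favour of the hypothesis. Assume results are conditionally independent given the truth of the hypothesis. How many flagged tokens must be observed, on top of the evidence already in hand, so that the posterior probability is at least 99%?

Prior odds = 0.05/0.95 = 1/19.
Bayes factor of the evidence already in hand = 2.4.
Odds after that evidence = (1/19) × 2.4 = 12/95.
Target odds = 0.99/0.01 = 99.
Need 1.5ⁿ ≥ 99 ÷ (12/95) = 783.75.
1.5¹⁶ = 43046721/65536 falls short of 783.75 but 1.5¹⁷ = 129140163/131072 reaches it, so n = 17.

17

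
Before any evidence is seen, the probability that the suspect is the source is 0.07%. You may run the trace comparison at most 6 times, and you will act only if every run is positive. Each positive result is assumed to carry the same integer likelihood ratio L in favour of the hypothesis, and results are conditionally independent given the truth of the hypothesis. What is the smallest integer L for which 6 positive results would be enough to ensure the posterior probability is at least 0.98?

Prior odds = 0.0007/0.9993 = 7/9993.
Target odds = 0.98/0.02 = 49.
Need L⁶ ≥ 49 ÷ (7/9993) = 69951.
6⁶ = 46656 < 69951 ≤ 117649 = 7⁶, so L = 7.

7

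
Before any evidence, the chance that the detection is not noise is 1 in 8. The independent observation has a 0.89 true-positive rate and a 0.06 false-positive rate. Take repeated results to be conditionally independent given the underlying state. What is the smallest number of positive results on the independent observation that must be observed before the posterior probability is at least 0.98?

3

Prior odds = 0.125/0.875 = 1/7.
Likelihood ratio of a positive result = 0.89/0.06 = 89/6.
Target posterior odds = 0.98/0.02 = 49.
Need (1/7) × (89/6)ⁿ ≥ 49, i.e. (89/6)ⁿ ≥ 343.
(89/6)² = 7921/36 falls short of 343 but (89/6)³ = 704969/216 reaches it, so n = 3.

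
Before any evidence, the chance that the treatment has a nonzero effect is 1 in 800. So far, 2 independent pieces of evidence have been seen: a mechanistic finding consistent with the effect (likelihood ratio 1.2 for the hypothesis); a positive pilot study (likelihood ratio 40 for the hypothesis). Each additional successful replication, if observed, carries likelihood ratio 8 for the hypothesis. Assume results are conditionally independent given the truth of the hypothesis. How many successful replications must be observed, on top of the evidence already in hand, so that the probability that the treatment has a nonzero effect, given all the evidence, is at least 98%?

4

Prior odds = 0.00125/0.99875 = 1/799.
Combined Bayes factor of the evidence already in hand = 1.2 × 40 = 48.
Odds after that evidence = (1/799) × 48 = 48/799.
Target odds = 0.98/0.02 = 49.
Need 8ⁿ ≥ 49 ÷ (48/799) = 39151/48.
8³ = 512 falls short of 39151/48 but 8⁴ = 4096 reaches it, so n = 4.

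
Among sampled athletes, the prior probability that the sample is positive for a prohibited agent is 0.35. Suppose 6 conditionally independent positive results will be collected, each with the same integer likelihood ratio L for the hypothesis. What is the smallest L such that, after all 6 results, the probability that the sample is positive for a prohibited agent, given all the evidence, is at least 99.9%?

4

Prior odds = 0.35/0.65 = 7/13.
Target odds = 0.999/0.001 = 999.
Need L⁶ ≥ 999 ÷ (7/13) = 12987/7.
3⁶ = 729 < 12987/7 ≤ 4096 = 4⁶, so L = 4.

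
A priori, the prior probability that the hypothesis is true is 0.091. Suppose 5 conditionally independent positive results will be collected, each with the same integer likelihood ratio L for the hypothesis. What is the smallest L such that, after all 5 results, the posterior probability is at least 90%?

3

Prior odds = 0.091/0.909 = 91/909.
Target odds = 0.9/0.1 = 9.
Need L⁵ ≥ 9 ÷ (91/909) = 8181/91.
2⁵ = 32 < 8181/91 ≤ 243 = 3⁵, so L = 3.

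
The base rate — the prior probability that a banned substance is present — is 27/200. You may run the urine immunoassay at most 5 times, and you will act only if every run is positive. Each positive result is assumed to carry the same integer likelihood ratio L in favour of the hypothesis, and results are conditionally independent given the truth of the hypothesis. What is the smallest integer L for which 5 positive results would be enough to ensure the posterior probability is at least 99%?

4

Prior odds = 0.135/0.865 = 27/173.
Target odds = 0.99/0.01 = 99.
Need L⁵ ≥ 99 ÷ (27/173) = 1903/3.
3⁵ = 243 < 1903/3 ≤ 1024 = 4⁵, so L = 4.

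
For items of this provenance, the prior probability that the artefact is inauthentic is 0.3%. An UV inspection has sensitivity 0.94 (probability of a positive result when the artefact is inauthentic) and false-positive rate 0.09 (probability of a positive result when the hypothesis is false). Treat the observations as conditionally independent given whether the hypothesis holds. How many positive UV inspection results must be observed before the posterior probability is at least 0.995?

Prior odds = 0.003/0.997 = 3/997.
Likelihood ratio of a positive result = 0.94/0.09 = 94/9.
Target odds: 0.995 ÷ 0.005 = 199.
Require (94/9)ⁿ ≥ 199 ÷ (3/997) = 198403/3.
(94/9)⁴ = 78074896/6561 falls short of 198403/3 but (94/9)⁵ ≈124287 reaches it, so n = 5.

5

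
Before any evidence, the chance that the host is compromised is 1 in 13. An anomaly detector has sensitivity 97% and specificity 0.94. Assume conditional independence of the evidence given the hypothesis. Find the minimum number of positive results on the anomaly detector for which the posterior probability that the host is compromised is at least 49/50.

3

Prior odds = (1/13)/(12/13) = 1/12.
False-positive rate = 1 − 0.94 = 0.06; likelihood ratio of a positive = 0.97/0.06 = 97/6.
Target odds: 0.98 ÷ 0.02 = 49.
Require (97/6)ⁿ ≥ 49 ÷ (1/12) = 588.
(97/6)² = 9409/36 falls short of 588 but (97/6)³ = 912673/216 reaches it, so n = 3.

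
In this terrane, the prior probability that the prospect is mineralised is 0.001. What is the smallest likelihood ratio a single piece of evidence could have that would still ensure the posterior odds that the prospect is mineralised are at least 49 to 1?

Prior odds = 0.001/0.999 = 1/999.
Target odds = 49.
Required Bayes factor = 49 ÷ (1/999) = 48951.

48951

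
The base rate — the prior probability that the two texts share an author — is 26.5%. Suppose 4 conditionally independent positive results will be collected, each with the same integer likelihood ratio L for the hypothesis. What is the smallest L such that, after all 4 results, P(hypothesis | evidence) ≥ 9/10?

3

Prior odds = 0.265/0.735 = 53/147.
Target odds = 0.9/0.1 = 9.
Need L⁴ ≥ 9 ÷ (53/147) = 1323/53.
2⁴ = 16 < 1323/53 ≤ 81 = 3⁴, so L = 3.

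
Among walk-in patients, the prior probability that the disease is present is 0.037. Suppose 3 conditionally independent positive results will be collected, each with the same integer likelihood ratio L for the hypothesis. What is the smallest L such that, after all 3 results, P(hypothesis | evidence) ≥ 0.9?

Prior odds = 0.037/0.963 = 37/963.
Target odds = 0.9/0.1 = 9.
Need L³ ≥ 9 ÷ (37/963) = 8667/37.
6³ = 216 < 8667/37 ≤ 343 = 7³, so L = 7.

7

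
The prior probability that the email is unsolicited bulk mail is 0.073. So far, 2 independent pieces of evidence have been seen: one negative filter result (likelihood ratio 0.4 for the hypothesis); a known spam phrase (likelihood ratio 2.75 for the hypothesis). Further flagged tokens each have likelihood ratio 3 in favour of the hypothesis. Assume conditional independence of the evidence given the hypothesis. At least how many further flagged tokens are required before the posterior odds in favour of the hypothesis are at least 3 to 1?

Prior odds = 0.073/0.927 = 73/927.
Combined Bayes factor of the evidence already in hand = 0.4 × 2.75 = 1.1.
Odds after that evidence = (73/927) × 1.1 = 803/9270.
Target odds = 3.
Need 3ⁿ ≥ 3 ÷ (803/9270) = 27810/803.
3³ = 27 falls short of 27810/803 but 3⁴ = 81 reaches it, so n = 4.

4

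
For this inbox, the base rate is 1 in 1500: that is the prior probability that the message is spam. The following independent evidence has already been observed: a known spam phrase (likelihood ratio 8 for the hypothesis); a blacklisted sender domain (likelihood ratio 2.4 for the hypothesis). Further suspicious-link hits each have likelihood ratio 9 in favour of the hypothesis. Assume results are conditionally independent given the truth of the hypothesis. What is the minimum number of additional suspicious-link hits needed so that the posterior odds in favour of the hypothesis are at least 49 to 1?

Prior odds = (1/1500)/(1499/1500) = 1/1499.
Combined Bayes factor of the evidence already in hand = 8 × 2.4 = 19.2.
Odds after that evidence = (1/1499) × 19.2 = 96/7495.
Target odds = 49.
Need 9ⁿ ≥ 49 ÷ (96/7495) = 367255/96.
9³ = 729 falls short of 367255/96 but 9⁴ = 6561 reaches it, so n = 4.

4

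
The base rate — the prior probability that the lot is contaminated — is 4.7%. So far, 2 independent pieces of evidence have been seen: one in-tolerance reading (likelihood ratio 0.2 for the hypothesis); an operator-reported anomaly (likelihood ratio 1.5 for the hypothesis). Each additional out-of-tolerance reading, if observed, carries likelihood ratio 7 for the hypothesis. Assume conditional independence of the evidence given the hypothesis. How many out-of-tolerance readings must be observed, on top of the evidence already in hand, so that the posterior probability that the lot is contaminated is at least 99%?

Prior odds = 0.047/0.953 = 47/953.
Combined Bayes factor of the evidence already in hand = 0.2 × 1.5 = 0.3.
Odds after that evidence = (47/953) × 0.3 = 141/9530.
Target odds = 0.99/0.01 = 99.
Need 7ⁿ ≥ 99 ÷ (141/9530) = 314490/47.
7⁴ = 2401 falls short of 314490/47 but 7⁵ = 16807 reaches it, so n = 5.

5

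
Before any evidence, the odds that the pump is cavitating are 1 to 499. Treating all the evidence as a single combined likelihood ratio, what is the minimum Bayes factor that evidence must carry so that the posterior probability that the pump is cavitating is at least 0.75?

Prior odds = 1/499.
Target odds = 0.75/0.25 = 3.
Required Bayes factor = 3 ÷ (1/499) = 1497.

1497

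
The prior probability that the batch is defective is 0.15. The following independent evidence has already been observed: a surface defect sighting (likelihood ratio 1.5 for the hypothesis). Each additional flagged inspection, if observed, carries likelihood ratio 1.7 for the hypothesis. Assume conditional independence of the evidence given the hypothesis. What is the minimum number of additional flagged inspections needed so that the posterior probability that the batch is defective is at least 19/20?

9

Prior odds = 0.15/0.85 = 3/17.
Bayes factor of the evidence already in hand = 1.5.
Odds after that evidence = (3/17) × 1.5 = 9/34.
Target odds = 0.95/0.05 = 19.
Need 1.7ⁿ ≥ 19 ÷ (9/34) = 646/9.
1.7⁸ ≈69.7576 falls short of 646/9 but 1.7⁹ ≈118.588 reaches it, so n = 9.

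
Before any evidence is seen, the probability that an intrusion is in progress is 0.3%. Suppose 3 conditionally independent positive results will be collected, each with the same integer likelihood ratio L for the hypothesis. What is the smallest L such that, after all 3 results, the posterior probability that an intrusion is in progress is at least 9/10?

Prior odds = 0.003/0.997 = 3/997.
Target odds = 0.9/0.1 = 9.
Need L³ ≥ 9 ÷ (3/997) = 2991.
14³ = 2744 < 2991 ≤ 3375 = 15³, so L = 15.

15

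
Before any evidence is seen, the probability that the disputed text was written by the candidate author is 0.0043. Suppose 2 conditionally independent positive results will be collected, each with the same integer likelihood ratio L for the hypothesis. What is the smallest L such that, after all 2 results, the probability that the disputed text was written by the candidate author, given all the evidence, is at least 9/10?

46

Prior odds = 0.0043/0.9957 = 43/9957.
Target odds = 0.9/0.1 = 9.
Need L² ≥ 9 ÷ (43/9957) = 89613/43.
45² = 2025 < 89613/43 ≤ 2116 = 46², so L = 46.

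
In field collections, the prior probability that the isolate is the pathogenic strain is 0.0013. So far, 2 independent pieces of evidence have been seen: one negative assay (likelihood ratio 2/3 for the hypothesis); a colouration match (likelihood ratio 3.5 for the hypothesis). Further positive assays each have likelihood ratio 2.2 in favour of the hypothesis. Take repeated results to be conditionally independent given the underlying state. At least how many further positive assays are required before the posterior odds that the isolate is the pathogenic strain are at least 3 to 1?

Prior odds = 0.0013/0.9987 = 13/9987.
Combined Bayes factor of the evidence already in hand = (2/3) × 3.5 = 7/3.
Odds after that evidence = (13/9987) × 7/3 = 91/29961.
Target odds = 3.
Need 2.2ⁿ ≥ 3 ÷ (91/29961) = 89883/91.
2.2⁸ = 214358881/390625 falls short of 89883/91 but 2.2⁹ ≈1207.27 reaches it, so n = 9.

9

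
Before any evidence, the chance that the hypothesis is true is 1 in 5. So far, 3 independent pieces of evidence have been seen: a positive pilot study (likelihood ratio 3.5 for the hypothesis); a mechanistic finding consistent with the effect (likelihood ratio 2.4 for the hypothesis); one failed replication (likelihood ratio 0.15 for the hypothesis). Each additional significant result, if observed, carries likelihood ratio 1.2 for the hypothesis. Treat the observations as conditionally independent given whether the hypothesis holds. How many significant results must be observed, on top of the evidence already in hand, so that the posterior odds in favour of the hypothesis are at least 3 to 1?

13

Prior odds = 0.2/0.8 = 0.25.
Combined Bayes factor of the evidence already in hand = 3.5 × 2.4 × 0.15 = 1.26.
Odds after that evidence = 0.25 × 1.26 = 0.315.
Target odds = 3.
Need 1.2ⁿ ≥ 3 ÷ 0.315 = 200/21.
1.2¹² ≈8.9161 falls short of 200/21 but 1.2¹³ ≈10.6993 reaches it, so n = 13.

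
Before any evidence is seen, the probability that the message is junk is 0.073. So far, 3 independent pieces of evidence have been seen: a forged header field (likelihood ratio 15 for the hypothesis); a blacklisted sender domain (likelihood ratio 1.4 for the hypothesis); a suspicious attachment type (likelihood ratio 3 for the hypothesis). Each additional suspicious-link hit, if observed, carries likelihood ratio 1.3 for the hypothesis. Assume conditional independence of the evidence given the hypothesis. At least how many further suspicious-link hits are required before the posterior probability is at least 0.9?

3

Prior odds = 0.073/0.927 = 73/927.
Combined Bayes factor of the evidence already in hand = 15 × 1.4 × 3 = 63.
Odds after that evidence = (73/927) × 63 = 511/103.
Target odds = 0.9/0.1 = 9.
Need 1.3ⁿ ≥ 9 ÷ (511/103) = 927/511.
1.3² = 1.69 falls short of 927/511 but 1.3³ = 2.197 reaches it, so n = 3.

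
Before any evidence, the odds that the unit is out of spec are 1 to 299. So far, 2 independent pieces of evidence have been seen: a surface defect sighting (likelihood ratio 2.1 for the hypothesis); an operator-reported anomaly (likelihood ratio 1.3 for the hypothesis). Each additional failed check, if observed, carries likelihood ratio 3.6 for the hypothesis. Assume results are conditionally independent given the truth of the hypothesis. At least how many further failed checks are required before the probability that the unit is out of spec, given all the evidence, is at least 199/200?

8

Prior odds = 1/299.
Combined Bayes factor of the evidence already in hand = 2.1 × 1.3 = 2.73.
Odds after that evidence = (1/299) × 2.73 = 21/2300.
Target odds = 0.995/0.005 = 199.
Need 3.6ⁿ ≥ 199 ÷ (21/2300) = 457700/21.
3.6⁷ = 612220032/78125 falls short of 457700/21 but 3.6⁸ ≈28211.1 reaches it, so n = 8.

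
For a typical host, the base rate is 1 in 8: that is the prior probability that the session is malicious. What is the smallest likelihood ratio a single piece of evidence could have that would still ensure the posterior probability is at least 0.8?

28

Prior odds = 0.125/0.875 = 1/7.
Target odds = 0.8/0.2 = 4.
Required Bayes factor = 4 ÷ (1/7) = 28.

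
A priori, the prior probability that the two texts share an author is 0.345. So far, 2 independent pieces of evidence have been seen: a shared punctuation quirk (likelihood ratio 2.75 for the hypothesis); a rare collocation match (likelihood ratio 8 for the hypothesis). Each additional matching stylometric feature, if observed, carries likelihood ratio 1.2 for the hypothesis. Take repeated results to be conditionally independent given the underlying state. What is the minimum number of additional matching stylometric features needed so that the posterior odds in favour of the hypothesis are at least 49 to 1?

8

Prior odds = 0.345/0.655 = 69/131.
Combined Bayes factor of the evidence already in hand = 2.75 × 8 = 22.
Odds after that evidence = (69/131) × 22 = 1518/131.
Target odds = 49.
Need 1.2ⁿ ≥ 49 ÷ (1518/131) = 6419/1518.
1.2⁷ = 279936/78125 falls short of 6419/1518 but 1.2⁸ = 1679616/390625 reaches it, so n = 8.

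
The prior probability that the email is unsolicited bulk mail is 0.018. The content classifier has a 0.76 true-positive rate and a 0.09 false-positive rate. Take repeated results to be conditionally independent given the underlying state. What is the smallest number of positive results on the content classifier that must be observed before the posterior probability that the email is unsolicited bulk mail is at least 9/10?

3

Prior odds: 0.018 ÷ 0.982 = 9/491.
Likelihood ratio of a positive result = 0.76/0.09 = 76/9.
Target posterior odds = 0.9/0.1 = 9.
Require (76/9)ⁿ ≥ 9 ÷ (9/491) = 491.
(76/9)² = 5776/81 falls short of 491 but (76/9)³ = 438976/729 reaches it, so n = 3.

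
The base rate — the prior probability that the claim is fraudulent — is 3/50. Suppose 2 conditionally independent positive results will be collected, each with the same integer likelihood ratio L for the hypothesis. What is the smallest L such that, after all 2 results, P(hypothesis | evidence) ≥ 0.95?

Prior odds = 0.06/0.94 = 3/47.
Target odds = 0.95/0.05 = 19.
Need L² ≥ 19 ÷ (3/47) = 893/3.
17² = 289 < 893/3 ≤ 324 = 18², so L = 18.

18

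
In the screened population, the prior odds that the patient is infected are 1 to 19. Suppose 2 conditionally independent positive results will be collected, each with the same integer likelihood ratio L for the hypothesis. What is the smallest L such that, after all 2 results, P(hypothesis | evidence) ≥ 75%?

Prior odds = 1/19.
Target odds = 0.75/0.25 = 3.
Need L² ≥ 3 ÷ (1/19) = 57.
7² = 49 < 57 ≤ 64 = 8², so L = 8.

8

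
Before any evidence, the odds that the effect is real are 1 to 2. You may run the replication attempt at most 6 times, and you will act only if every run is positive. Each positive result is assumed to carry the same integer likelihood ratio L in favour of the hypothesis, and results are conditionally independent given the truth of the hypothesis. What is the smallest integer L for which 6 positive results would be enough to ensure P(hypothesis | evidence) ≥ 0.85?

Prior odds = 0.5.
Target odds = 0.85/0.15 = 17/3.
Need L⁶ ≥ 17/3 ÷ 0.5 = 34/3.
1⁶ = 1 < 34/3 ≤ 64 = 2⁶, so L = 2.

2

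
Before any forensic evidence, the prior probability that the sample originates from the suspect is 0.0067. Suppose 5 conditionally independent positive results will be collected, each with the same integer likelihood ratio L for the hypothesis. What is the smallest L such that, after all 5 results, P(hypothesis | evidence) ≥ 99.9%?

Prior odds = 0.0067/0.9933 = 67/9933.
Target odds = 0.999/0.001 = 999.
Need L⁵ ≥ 999 ÷ (67/9933) = 9923067/67.
10⁵ = 100000 < 9923067/67 ≤ 161051 = 11⁵, so L = 11.

11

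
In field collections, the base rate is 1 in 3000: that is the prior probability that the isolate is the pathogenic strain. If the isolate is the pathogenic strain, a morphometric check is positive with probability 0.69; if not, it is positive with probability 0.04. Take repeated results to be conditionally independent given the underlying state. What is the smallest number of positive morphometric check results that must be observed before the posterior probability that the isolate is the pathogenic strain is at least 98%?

Prior odds: (1/3000) ÷ (2999/3000) = 1/2999.
Likelihood ratio of a positive = 0.69/0.04 = 17.25.
Target odds: 0.98 ÷ 0.02 = 49.
Need (1/2999) × 17.25ⁿ ≥ 49, i.e. 17.25ⁿ ≥ 146951.
17.25⁴ = 22667121/256 falls short of 146951 but 17.25⁵ ≈1.52737e+06 reaches it, so n = 5.

5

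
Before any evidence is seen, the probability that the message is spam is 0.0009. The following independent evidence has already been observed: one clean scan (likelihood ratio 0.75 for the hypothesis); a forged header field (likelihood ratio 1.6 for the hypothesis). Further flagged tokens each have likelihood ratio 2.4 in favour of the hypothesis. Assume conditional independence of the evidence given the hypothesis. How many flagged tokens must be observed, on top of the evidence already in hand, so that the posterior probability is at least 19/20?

Prior odds = 0.0009/0.9991 = 9/9991.
Combined Bayes factor of the evidence already in hand = 0.75 × 1.6 = 1.2.
Odds after that evidence = (9/9991) × 1.2 = 54/49955.
Target odds = 0.95/0.05 = 19.
Need 2.4ⁿ ≥ 19 ÷ (54/49955) = 949145/54.
2.4¹¹ ≈15216.8 falls short of 949145/54 but 2.4¹² ≈36520.3 reaches it, so n = 12.

12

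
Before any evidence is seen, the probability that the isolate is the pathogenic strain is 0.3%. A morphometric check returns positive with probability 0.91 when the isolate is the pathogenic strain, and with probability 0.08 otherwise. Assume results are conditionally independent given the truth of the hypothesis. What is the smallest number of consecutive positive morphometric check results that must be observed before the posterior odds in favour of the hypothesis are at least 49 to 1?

4

Prior odds: 0.003 ÷ 0.997 = 3/997.
Likelihood ratio of a positive result = 0.91/0.08 = 11.375.
Target odds = 49.
Require 11.375ⁿ ≥ 49 ÷ (3/997) = 48853/3.
11.375³ = 753571/512 falls short of 48853/3 but 11.375⁴ = 68574961/4096 reaches it, so n = 4.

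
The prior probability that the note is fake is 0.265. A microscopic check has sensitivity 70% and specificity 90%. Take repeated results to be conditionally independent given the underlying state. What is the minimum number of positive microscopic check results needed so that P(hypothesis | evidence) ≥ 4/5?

2

Prior odds = 0.265/0.735 = 53/147.
False-positive rate = 1 − 0.9 = 0.1; likelihood ratio of a positive = 0.7/0.1 = 7.
Target posterior odds = 0.8/0.2 = 4.
Need (53/147) × 7ⁿ ≥ 4, i.e. 7ⁿ ≥ 588/53.
7¹ = 7 falls short of 588/53 but 7² = 49 reaches it, so n = 2.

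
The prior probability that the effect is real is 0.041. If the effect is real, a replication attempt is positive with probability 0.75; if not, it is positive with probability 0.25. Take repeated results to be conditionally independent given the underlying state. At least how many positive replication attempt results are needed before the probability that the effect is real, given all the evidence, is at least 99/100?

Prior odds = 0.041/0.959 = 41/959.
Likelihood ratio of a positive = 0.75/0.25 = 3.
Target odds: 0.99 ÷ 0.01 = 99.
Need (41/959) × 3ⁿ ≥ 99, i.e. 3ⁿ ≥ 94941/41.
3⁷ = 2187 falls short of 94941/41 but 3⁸ = 6561 reaches it, so n = 8.

8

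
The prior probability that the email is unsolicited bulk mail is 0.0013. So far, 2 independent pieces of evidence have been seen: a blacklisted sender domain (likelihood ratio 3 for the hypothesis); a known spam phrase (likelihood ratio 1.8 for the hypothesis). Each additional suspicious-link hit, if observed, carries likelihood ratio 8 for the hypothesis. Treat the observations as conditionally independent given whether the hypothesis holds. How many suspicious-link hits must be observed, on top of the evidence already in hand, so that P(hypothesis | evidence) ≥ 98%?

5

Prior odds = 0.0013/0.9987 = 13/9987.
Combined Bayes factor of the evidence already in hand = 3 × 1.8 = 5.4.
Odds after that evidence = (13/9987) × 5.4 = 117/16645.
Target odds = 0.98/0.02 = 49.
Need 8ⁿ ≥ 49 ÷ (117/16645) = 815605/117.
8⁴ = 4096 falls short of 815605/117 but 8⁵ = 32768 reaches it, so n = 5.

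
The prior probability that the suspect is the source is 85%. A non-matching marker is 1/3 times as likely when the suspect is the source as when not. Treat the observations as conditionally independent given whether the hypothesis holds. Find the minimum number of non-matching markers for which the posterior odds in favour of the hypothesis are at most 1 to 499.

Prior odds = 0.85/0.15 = 17/3.
Likelihood ratio per non-matching marker = 1/3.
Target odds = 1/499.
Require (1/3)ⁿ ≤ 1/499 ÷ (17/3) = 3/8483.
(1/3)⁷ = 1/2187 is still above 3/8483 but (1/3)⁸ = 1/6561 is at or below it, so n = 8.

8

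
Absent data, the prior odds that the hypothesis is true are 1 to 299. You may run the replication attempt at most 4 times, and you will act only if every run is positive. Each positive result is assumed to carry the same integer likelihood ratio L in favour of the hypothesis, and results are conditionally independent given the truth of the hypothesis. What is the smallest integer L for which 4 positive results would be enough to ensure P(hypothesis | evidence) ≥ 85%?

7

Prior odds = 1/299.
Target odds = 0.85/0.15 = 17/3.
Need L⁴ ≥ 17/3 ÷ (1/299) = 5083/3.
6⁴ = 1296 < 5083/3 ≤ 2401 = 7⁴, so L = 7.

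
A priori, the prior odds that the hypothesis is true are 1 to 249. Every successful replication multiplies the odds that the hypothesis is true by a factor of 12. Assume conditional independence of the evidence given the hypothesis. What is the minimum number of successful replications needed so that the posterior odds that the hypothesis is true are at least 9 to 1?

4

Prior odds = 1/249.
Likelihood ratio per successful replication = 12.
Target odds = 9.
Require 12ⁿ ≥ 9 ÷ (1/249) = 2241.
12³ = 1728 falls short of 2241 but 12⁴ = 20736 reaches it, so n = 4.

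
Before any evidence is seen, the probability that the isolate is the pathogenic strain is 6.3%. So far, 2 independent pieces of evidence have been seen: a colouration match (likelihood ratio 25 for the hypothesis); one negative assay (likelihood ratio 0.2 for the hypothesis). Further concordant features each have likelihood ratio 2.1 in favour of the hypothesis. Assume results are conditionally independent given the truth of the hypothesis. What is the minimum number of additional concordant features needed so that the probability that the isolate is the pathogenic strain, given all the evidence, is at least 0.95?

Prior odds = 0.063/0.937 = 63/937.
Combined Bayes factor of the evidence already in hand = 25 × 0.2 = 5.
Odds after that evidence = (63/937) × 5 = 315/937.
Target odds = 0.95/0.05 = 19.
Need 2.1ⁿ ≥ 19 ÷ (315/937) = 17803/315.
2.1⁵ = 4084101/100000 falls short of 17803/315 but 2.1⁶ = 85766121/1000000 reaches it, so n = 6.

6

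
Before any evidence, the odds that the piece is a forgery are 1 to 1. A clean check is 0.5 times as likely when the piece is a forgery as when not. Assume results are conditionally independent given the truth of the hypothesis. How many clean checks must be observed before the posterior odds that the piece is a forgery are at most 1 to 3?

2

Prior odds = 1.
Likelihood ratio per clean check = 0.5.
Target odds = 1/3.
Require 0.5ⁿ ≤ 1/3 ÷ 1 = 1/3.
0.5¹ = 0.5 is still above 1/3 but 0.5² = 0.25 is at or below it, so n = 2.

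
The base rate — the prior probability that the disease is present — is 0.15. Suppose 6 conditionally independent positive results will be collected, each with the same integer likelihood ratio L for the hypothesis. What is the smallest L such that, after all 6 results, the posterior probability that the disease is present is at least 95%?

Prior odds = 0.15/0.85 = 3/17.
Target odds = 0.95/0.05 = 19.
Need L⁶ ≥ 19 ÷ (3/17) = 323/3.
2⁶ = 64 < 323/3 ≤ 729 = 3⁶, so L = 3.

3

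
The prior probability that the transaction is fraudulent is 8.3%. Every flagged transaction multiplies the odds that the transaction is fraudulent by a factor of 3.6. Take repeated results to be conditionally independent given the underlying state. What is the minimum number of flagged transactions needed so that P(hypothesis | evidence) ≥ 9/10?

Prior odds = 0.083/0.917 = 83/917.
Likelihood ratio per flagged transaction = 3.6.
Target odds: 0.9 ÷ 0.1 = 9.
Need (83/917) × 3.6ⁿ ≥ 9, i.e. 3.6ⁿ ≥ 8253/83.
3.6³ = 46.656 falls short of 8253/83 but 3.6⁴ = 167.9616 reaches it, so n = 4.

4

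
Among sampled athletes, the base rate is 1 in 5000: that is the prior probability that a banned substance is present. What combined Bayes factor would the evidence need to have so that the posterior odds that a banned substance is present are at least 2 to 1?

Prior odds = 0.0002/0.9998 = 1/4999.
Target odds = 2.
Required Bayes factor = 2 ÷ (1/4999) = 9998.

9998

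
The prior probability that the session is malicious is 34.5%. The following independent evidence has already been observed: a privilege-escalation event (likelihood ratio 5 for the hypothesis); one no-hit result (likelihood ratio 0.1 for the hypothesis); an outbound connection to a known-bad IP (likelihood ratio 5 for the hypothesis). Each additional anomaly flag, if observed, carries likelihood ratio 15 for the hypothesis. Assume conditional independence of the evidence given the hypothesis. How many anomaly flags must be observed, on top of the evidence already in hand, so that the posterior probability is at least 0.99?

Prior odds = 0.345/0.655 = 69/131.
Combined Bayes factor of the evidence already in hand = 5 × 0.1 × 5 = 2.5.
Odds after that evidence = (69/131) × 2.5 = 345/262.
Target odds = 0.99/0.01 = 99.
Need 15ⁿ ≥ 99 ÷ (345/262) = 8646/115.
15¹ = 15 falls short of 8646/115 but 15² = 225 reaches it, so n = 2.

2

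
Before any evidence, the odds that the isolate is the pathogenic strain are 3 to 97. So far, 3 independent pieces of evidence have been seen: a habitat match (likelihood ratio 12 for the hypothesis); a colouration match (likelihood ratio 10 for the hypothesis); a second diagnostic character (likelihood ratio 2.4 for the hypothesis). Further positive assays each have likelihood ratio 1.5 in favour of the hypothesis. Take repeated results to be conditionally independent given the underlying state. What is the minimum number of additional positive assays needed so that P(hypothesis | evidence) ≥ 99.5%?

8

Prior odds = 3/97.
Combined Bayes factor of the evidence already in hand = 12 × 10 × 2.4 = 288.
Odds after that evidence = (3/97) × 288 = 864/97.
Target odds = 0.995/0.005 = 199.
Need 1.5ⁿ ≥ 199 ÷ (864/97) = 19303/864.
1.5⁷ = 17.0859375 falls short of 19303/864 but 1.5⁸ = 25.62890625 reaches it, so n = 8.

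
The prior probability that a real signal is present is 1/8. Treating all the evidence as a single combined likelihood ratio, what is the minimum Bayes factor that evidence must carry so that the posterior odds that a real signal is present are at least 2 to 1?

Prior odds = 0.125/0.875 = 1/7.
Target odds = 2.
Required Bayes factor = 2 ÷ (1/7) = 14.

14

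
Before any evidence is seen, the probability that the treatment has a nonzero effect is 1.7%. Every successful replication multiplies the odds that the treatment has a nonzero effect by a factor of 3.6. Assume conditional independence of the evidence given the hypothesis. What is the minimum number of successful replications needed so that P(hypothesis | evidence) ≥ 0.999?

Prior odds: 0.017 ÷ 0.983 = 17/983.
Likelihood ratio per successful replication = 3.6.
Target posterior odds = 0.999/0.001 = 999.
Need (17/983) × 3.6ⁿ ≥ 999, i.e. 3.6ⁿ ≥ 982017/17.
3.6⁸ ≈28211.1 falls short of 982017/17 but 3.6⁹ ≈101560 reaches it, so n = 9.

9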